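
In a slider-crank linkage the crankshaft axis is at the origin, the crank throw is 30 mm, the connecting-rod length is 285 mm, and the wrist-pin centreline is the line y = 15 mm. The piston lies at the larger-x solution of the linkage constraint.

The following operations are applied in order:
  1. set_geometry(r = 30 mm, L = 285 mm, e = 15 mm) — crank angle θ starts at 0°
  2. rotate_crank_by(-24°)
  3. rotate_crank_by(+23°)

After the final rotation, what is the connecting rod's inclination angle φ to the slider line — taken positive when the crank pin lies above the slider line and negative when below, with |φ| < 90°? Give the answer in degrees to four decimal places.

-3.1224

set_geometry: r = 30 mm, L = 285 mm, e = 15 mm; θ ← 0°
rotate_crank_by(-24°): θ ← 0° -24° = -24°
rotate_crank_by(+23°): θ ← -24° +23° = -1°
crank pin P = (r cos θ, r sin θ) = (29.995431, -0.523572)
h = r sin θ − e = -0.523572 − 15 = -15.523572
sin φ = h / L = -15.523572 / 285 = -0.05446867
φ = arcsin(-0.05446867) = -3.122370°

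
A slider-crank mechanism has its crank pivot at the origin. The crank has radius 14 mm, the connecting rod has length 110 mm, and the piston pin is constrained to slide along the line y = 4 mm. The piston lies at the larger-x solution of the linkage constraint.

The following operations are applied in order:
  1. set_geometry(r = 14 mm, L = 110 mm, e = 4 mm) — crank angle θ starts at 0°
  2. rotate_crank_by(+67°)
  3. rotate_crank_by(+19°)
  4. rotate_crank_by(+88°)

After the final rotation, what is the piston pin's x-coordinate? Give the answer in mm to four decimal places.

set_geometry: r = 14 mm, L = 110 mm, e = 4 mm; θ ← 0°
rotate_crank_by(+67°): θ ← 0° +67° = 67°
rotate_crank_by(+19°): θ ← 67° +19° = 86°
rotate_crank_by(+88°): θ ← 86° +88° = 174°
crank pin P = (r cos θ, r sin θ) = (-13.923307, 1.463398)
h = r sin θ − e = 1.463398 − 4 = -2.536602
x = r cos θ + √(L² − h²) = -13.923307 + √(12100.0 − 6.4343) = -13.923307 + 109.970749 = 96.047443

96.0474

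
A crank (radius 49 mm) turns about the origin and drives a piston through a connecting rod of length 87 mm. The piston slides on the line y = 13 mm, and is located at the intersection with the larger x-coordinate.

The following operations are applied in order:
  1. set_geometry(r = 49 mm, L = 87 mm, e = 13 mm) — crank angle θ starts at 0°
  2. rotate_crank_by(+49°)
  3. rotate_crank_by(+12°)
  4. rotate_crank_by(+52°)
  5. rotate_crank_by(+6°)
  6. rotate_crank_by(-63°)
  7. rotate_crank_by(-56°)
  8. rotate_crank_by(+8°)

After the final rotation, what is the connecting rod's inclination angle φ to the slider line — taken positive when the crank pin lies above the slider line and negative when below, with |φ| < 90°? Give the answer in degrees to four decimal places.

-4.0737

set_geometry: r = 49 mm, L = 87 mm, e = 13 mm; θ ← 0°
rotate_crank_by(+49°): θ ← 0° +49° = 49°
rotate_crank_by(+12°): θ ← 49° +12° = 61°
rotate_crank_by(+52°): θ ← 61° +52° = 113°
rotate_crank_by(+6°): θ ← 113° +6° = 119°
rotate_crank_by(-63°): θ ← 119° -63° = 56°
rotate_crank_by(-56°): θ ← 56° -56° = 0°
rotate_crank_by(+8°): θ ← 0° +8° = 8°
crank pin P = (r cos θ, r sin θ) = (48.523135, 6.819482)
h = r sin θ − e = 6.819482 − 13 = -6.180518
sin φ = h / L = -6.180518 / 87 = -0.07104044
φ = arcsin(-0.07104044) = -4.073749°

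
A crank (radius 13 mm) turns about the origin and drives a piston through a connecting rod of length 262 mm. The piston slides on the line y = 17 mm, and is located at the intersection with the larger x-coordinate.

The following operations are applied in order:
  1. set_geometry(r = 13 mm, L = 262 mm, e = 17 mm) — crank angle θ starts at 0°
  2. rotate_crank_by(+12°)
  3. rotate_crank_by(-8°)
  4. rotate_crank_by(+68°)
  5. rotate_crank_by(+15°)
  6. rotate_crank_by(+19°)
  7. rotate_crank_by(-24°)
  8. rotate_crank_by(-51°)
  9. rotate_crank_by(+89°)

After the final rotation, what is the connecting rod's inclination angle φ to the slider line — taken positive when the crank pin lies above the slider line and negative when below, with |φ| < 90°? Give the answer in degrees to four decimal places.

set_geometry: r = 13 mm, L = 262 mm, e = 17 mm; θ ← 0°
rotate_crank_by(+12°): θ ← 0° +12° = 12°
rotate_crank_by(-8°): θ ← 12° -8° = 4°
rotate_crank_by(+68°): θ ← 4° +68° = 72°
rotate_crank_by(+15°): θ ← 72° +15° = 87°
rotate_crank_by(+19°): θ ← 87° +19° = 106°
rotate_crank_by(-24°): θ ← 106° -24° = 82°
rotate_crank_by(-51°): θ ← 82° -51° = 31°
rotate_crank_by(+89°): θ ← 31° +89° = 120°
crank pin P = (r cos θ, r sin θ) = (-6.500000, 11.258330)
h = r sin θ − e = 11.258330 − 17 = -5.741670
sin φ = h / L = -5.741670 / 262 = -0.02191477
φ = arcsin(-0.02191477) = -1.255724°

-1.2557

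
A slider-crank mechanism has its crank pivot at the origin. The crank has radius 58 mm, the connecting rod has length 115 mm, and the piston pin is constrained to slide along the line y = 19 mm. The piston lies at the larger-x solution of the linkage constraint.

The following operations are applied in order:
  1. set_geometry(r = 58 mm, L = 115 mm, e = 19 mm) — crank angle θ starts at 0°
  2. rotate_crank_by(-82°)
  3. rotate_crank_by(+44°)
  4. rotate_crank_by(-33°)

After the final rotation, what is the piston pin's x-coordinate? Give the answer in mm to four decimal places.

107.0455

set_geometry: r = 58 mm, L = 115 mm, e = 19 mm; θ ← 0°
rotate_crank_by(-82°): θ ← 0° -82° = -82°
rotate_crank_by(+44°): θ ← -82° +44° = -38°
rotate_crank_by(-33°): θ ← -38° -33° = -71°
crank pin P = (r cos θ, r sin θ) = (18.882953, -54.840077)
h = r sin θ − e = -54.840077 − 19 = -73.840077
x = r cos θ + √(L² − h²) = 18.882953 + √(13225.0 − 5452.3570) = 18.882953 + 88.162594 = 107.045547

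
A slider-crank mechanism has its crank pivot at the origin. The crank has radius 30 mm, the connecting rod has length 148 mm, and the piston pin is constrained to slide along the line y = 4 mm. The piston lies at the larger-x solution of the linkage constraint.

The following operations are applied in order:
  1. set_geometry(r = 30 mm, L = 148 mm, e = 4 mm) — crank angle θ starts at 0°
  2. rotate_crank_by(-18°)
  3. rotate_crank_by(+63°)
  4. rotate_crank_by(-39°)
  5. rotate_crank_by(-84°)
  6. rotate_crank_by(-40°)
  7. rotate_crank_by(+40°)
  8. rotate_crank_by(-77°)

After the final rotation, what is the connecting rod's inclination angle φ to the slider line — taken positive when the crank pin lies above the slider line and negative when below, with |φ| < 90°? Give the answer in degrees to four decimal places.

-6.4706

set_geometry: r = 30 mm, L = 148 mm, e = 4 mm; θ ← 0°
rotate_crank_by(-18°): θ ← 0° -18° = -18°
rotate_crank_by(+63°): θ ← -18° +63° = 45°
rotate_crank_by(-39°): θ ← 45° -39° = 6°
rotate_crank_by(-84°): θ ← 6° -84° = -78°
rotate_crank_by(-40°): θ ← -78° -40° = -118°
rotate_crank_by(+40°): θ ← -118° +40° = -78°
rotate_crank_by(-77°): θ ← -78° -77° = -155°
crank pin P = (r cos θ, r sin θ) = (-27.189234, -12.678548)
h = r sin θ − e = -12.678548 − 4 = -16.678548
sin φ = h / L = -16.678548 / 148 = -0.11269289
φ = arcsin(-0.11269289) = -6.470572°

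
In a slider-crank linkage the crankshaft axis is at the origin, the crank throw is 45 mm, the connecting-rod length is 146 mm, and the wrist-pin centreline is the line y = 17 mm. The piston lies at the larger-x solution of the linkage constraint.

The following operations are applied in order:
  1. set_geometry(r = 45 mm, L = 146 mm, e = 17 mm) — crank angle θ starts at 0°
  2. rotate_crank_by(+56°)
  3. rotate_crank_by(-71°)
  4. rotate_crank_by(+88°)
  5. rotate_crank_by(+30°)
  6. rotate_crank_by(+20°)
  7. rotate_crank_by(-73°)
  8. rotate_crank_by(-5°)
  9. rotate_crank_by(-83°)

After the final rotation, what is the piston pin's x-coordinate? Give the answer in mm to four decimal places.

174.4478

set_geometry: r = 45 mm, L = 146 mm, e = 17 mm; θ ← 0°
rotate_crank_by(+56°): θ ← 0° +56° = 56°
rotate_crank_by(-71°): θ ← 56° -71° = -15°
rotate_crank_by(+88°): θ ← -15° +88° = 73°
rotate_crank_by(+30°): θ ← 73° +30° = 103°
rotate_crank_by(+20°): θ ← 103° +20° = 123°
rotate_crank_by(-73°): θ ← 123° -73° = 50°
rotate_crank_by(-5°): θ ← 50° -5° = 45°
rotate_crank_by(-83°): θ ← 45° -83° = -38°
crank pin P = (r cos θ, r sin θ) = (35.460484, -27.704766)
h = r sin θ − e = -27.704766 − 17 = -44.704766
x = r cos θ + √(L² − h²) = 35.460484 + √(21316.0 − 1998.5161) = 35.460484 + 138.987351 = 174.447835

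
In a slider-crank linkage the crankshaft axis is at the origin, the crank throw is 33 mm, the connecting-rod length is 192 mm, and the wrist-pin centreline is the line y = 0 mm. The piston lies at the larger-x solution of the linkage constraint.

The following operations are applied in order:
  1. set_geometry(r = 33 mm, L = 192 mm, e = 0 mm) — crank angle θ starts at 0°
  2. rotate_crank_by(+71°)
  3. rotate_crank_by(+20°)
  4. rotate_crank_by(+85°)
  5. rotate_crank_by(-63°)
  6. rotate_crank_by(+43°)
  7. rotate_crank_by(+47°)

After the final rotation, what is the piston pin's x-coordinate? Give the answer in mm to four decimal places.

161.1899

set_geometry: r = 33 mm, L = 192 mm, e = 0 mm; θ ← 0°
rotate_crank_by(+71°): θ ← 0° +71° = 71°
rotate_crank_by(+20°): θ ← 71° +20° = 91°
rotate_crank_by(+85°): θ ← 91° +85° = 176°
rotate_crank_by(-63°): θ ← 176° -63° = 113°
rotate_crank_by(+43°): θ ← 113° +43° = 156°
rotate_crank_by(+47°): θ ← 156° +47° = 203°
crank pin P = (r cos θ, r sin θ) = (-30.376660, -12.894127)
h = r sin θ − e = -12.894127 − 0 = -12.894127
x = r cos θ + √(L² − h²) = -30.376660 + √(36864.0 − 166.2585) = -30.376660 + 191.566546 = 161.189886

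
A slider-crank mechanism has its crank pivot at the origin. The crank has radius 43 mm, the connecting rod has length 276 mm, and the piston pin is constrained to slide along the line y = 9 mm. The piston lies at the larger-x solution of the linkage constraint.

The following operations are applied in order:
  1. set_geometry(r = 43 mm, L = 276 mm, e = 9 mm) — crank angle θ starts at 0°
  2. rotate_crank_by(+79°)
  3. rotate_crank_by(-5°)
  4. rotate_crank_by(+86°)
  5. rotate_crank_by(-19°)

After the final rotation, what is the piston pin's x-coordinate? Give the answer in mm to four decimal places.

241.9912

set_geometry: r = 43 mm, L = 276 mm, e = 9 mm; θ ← 0°
rotate_crank_by(+79°): θ ← 0° +79° = 79°
rotate_crank_by(-5°): θ ← 79° -5° = 74°
rotate_crank_by(+86°): θ ← 74° +86° = 160°
rotate_crank_by(-19°): θ ← 160° -19° = 141°
crank pin P = (r cos θ, r sin θ) = (-33.417276, 27.060777)
h = r sin θ − e = 27.060777 − 9 = 18.060777
x = r cos θ + √(L² − h²) = -33.417276 + √(76176.0 − 326.1917) = -33.417276 + 275.408439 = 241.991163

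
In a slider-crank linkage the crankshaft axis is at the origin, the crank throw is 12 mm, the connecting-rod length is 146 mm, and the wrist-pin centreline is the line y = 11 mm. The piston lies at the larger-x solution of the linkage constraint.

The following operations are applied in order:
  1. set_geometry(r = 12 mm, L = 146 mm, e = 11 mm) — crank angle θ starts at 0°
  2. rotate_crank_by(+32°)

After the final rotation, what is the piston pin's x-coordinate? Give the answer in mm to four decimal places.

156.1028

set_geometry: r = 12 mm, L = 146 mm, e = 11 mm; θ ← 0°
rotate_crank_by(+32°): θ ← 0° +32° = 32°
crank pin P = (r cos θ, r sin θ) = (10.176577, 6.359031)
h = r sin θ − e = 6.359031 − 11 = -4.640969
x = r cos θ + √(L² − h²) = 10.176577 + √(21316.0 − 21.5386) = 10.176577 + 145.926219 = 156.102796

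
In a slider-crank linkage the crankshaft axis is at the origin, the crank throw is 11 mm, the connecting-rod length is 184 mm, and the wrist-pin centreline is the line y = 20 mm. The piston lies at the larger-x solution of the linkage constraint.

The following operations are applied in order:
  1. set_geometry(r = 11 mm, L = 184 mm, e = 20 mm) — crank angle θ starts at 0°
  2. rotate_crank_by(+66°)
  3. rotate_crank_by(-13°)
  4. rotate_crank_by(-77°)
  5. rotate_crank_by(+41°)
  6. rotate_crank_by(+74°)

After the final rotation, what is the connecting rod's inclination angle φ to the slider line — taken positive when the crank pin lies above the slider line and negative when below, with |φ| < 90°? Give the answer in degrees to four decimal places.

set_geometry: r = 11 mm, L = 184 mm, e = 20 mm; θ ← 0°
rotate_crank_by(+66°): θ ← 0° +66° = 66°
rotate_crank_by(-13°): θ ← 66° -13° = 53°
rotate_crank_by(-77°): θ ← 53° -77° = -24°
rotate_crank_by(+41°): θ ← -24° +41° = 17°
rotate_crank_by(+74°): θ ← 17° +74° = 91°
crank pin P = (r cos θ, r sin θ) = (-0.191976, 10.998325)
h = r sin θ − e = 10.998325 − 20 = -9.001675
sin φ = h / L = -9.001675 / 184 = -0.04892215
φ = arcsin(-0.04892215) = -2.804152°

-2.8042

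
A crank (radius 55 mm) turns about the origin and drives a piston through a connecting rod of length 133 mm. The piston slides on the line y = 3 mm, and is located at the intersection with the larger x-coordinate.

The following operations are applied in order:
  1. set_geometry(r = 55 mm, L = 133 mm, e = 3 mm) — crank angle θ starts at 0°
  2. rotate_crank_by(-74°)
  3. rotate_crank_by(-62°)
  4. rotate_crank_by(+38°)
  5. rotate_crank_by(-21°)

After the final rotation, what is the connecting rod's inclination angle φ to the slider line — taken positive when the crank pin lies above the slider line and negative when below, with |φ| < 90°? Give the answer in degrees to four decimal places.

set_geometry: r = 55 mm, L = 133 mm, e = 3 mm; θ ← 0°
rotate_crank_by(-74°): θ ← 0° -74° = -74°
rotate_crank_by(-62°): θ ← -74° -62° = -136°
rotate_crank_by(+38°): θ ← -136° +38° = -98°
rotate_crank_by(-21°): θ ← -98° -21° = -119°
crank pin P = (r cos θ, r sin θ) = (-26.664529, -48.104084)
h = r sin θ − e = -48.104084 − 3 = -51.104084
sin φ = h / L = -51.104084 / 133 = -0.38424123
φ = arcsin(-0.38424123) = -22.596643°

-22.5966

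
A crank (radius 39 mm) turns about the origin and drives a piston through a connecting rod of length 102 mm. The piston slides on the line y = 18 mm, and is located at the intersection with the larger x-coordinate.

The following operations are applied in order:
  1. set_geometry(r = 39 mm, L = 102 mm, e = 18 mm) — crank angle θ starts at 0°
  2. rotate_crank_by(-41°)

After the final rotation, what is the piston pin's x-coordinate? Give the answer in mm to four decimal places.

121.6521

set_geometry: r = 39 mm, L = 102 mm, e = 18 mm; θ ← 0°
rotate_crank_by(-41°): θ ← 0° -41° = -41°
crank pin P = (r cos θ, r sin θ) = (29.433674, -25.586302)
h = r sin θ − e = -25.586302 − 18 = -43.586302
x = r cos θ + √(L² − h²) = 29.433674 + √(10404.0 − 1899.7657) = 29.433674 + 92.218405 = 121.652079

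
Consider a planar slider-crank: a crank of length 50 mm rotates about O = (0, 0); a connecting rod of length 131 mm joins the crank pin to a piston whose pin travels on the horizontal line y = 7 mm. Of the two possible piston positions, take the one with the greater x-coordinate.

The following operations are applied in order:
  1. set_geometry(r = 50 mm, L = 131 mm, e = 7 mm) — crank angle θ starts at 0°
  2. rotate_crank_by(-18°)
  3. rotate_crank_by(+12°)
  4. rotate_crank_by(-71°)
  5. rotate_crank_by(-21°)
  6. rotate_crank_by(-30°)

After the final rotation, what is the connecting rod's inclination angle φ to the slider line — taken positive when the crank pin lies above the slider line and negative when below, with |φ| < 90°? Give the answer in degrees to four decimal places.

set_geometry: r = 50 mm, L = 131 mm, e = 7 mm; θ ← 0°
rotate_crank_by(-18°): θ ← 0° -18° = -18°
rotate_crank_by(+12°): θ ← -18° +12° = -6°
rotate_crank_by(-71°): θ ← -6° -71° = -77°
rotate_crank_by(-21°): θ ← -77° -21° = -98°
rotate_crank_by(-30°): θ ← -98° -30° = -128°
crank pin P = (r cos θ, r sin θ) = (-30.783074, -39.400538)
h = r sin θ − e = -39.400538 − 7 = -46.400538
sin φ = h / L = -46.400538 / 131 = -0.35420258
φ = arcsin(-0.35420258) = -20.744580°

-20.7446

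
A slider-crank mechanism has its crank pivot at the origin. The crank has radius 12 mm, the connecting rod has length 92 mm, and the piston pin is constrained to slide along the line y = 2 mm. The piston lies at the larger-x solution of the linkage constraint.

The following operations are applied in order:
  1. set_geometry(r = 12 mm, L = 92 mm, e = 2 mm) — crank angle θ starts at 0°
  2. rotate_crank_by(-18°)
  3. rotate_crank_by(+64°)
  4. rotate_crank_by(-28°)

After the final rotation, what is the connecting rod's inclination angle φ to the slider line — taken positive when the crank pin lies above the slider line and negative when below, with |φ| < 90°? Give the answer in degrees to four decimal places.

1.0639

set_geometry: r = 12 mm, L = 92 mm, e = 2 mm; θ ← 0°
rotate_crank_by(-18°): θ ← 0° -18° = -18°
rotate_crank_by(+64°): θ ← -18° +64° = 46°
rotate_crank_by(-28°): θ ← 46° -28° = 18°
crank pin P = (r cos θ, r sin θ) = (11.412678, 3.708204)
h = r sin θ − e = 3.708204 − 2 = 1.708204
sin φ = h / L = 1.708204 / 92 = 0.01856743
φ = arcsin(0.01856743) = 1.063897°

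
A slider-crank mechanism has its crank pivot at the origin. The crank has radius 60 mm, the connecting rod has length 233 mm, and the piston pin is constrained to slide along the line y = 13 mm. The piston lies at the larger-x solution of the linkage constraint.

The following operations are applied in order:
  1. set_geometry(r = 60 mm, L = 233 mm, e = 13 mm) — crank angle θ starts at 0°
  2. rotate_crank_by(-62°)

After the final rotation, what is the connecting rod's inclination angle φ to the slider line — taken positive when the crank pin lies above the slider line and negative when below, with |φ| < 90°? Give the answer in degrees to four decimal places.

set_geometry: r = 60 mm, L = 233 mm, e = 13 mm; θ ← 0°
rotate_crank_by(-62°): θ ← 0° -62° = -62°
crank pin P = (r cos θ, r sin θ) = (28.168294, -52.976856)
h = r sin θ − e = -52.976856 − 13 = -65.976856
sin φ = h / L = -65.976856 / 233 = -0.28316247
φ = arcsin(-0.28316247) = -16.449042°

-16.4490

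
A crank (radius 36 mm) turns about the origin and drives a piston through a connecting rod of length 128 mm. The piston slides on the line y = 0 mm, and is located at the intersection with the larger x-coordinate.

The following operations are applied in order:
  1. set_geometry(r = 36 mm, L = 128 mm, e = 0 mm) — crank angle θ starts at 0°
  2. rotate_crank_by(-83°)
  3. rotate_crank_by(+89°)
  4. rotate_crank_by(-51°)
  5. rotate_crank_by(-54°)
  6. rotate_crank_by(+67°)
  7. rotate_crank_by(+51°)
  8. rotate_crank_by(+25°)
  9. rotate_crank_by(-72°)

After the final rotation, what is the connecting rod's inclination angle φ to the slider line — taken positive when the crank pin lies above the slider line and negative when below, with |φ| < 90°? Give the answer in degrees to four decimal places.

-7.5874

set_geometry: r = 36 mm, L = 128 mm, e = 0 mm; θ ← 0°
rotate_crank_by(-83°): θ ← 0° -83° = -83°
rotate_crank_by(+89°): θ ← -83° +89° = 6°
rotate_crank_by(-51°): θ ← 6° -51° = -45°
rotate_crank_by(-54°): θ ← -45° -54° = -99°
rotate_crank_by(+67°): θ ← -99° +67° = -32°
rotate_crank_by(+51°): θ ← -32° +51° = 19°
rotate_crank_by(+25°): θ ← 19° +25° = 44°
rotate_crank_by(-72°): θ ← 44° -72° = -28°
crank pin P = (r cos θ, r sin θ) = (31.786113, -16.900976)
h = r sin θ − e = -16.900976 − 0 = -16.900976
sin φ = h / L = -16.900976 / 128 = -0.13203888
φ = arcsin(-0.13203888) = -7.587427°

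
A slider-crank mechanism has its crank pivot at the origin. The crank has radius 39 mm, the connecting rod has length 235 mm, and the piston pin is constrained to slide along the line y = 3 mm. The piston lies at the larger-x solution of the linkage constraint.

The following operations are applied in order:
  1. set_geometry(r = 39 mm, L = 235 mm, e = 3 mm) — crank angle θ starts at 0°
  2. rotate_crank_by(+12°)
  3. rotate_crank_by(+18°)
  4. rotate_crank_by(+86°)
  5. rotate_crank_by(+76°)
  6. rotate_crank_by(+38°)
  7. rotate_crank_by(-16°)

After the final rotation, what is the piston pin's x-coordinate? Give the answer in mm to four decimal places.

201.3544

set_geometry: r = 39 mm, L = 235 mm, e = 3 mm; θ ← 0°
rotate_crank_by(+12°): θ ← 0° +12° = 12°
rotate_crank_by(+18°): θ ← 12° +18° = 30°
rotate_crank_by(+86°): θ ← 30° +86° = 116°
rotate_crank_by(+76°): θ ← 116° +76° = 192°
rotate_crank_by(+38°): θ ← 192° +38° = 230°
rotate_crank_by(-16°): θ ← 230° -16° = 214°
crank pin P = (r cos θ, r sin θ) = (-32.332465, -21.808523)
h = r sin θ − e = -21.808523 − 3 = -24.808523
x = r cos θ + √(L² − h²) = -32.332465 + √(55225.0 − 615.4628) = -32.332465 + 233.686836 = 201.354370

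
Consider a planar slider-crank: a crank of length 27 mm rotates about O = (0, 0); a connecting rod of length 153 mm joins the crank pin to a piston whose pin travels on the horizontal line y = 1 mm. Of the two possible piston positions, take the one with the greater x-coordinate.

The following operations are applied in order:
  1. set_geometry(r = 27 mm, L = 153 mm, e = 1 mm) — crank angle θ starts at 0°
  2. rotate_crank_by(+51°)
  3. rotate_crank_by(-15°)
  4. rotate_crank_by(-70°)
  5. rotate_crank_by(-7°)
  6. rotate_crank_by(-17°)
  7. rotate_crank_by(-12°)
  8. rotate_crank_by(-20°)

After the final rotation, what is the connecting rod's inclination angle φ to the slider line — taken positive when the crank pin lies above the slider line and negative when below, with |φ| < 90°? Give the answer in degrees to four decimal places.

-10.5449

set_geometry: r = 27 mm, L = 153 mm, e = 1 mm; θ ← 0°
rotate_crank_by(+51°): θ ← 0° +51° = 51°
rotate_crank_by(-15°): θ ← 51° -15° = 36°
rotate_crank_by(-70°): θ ← 36° -70° = -34°
rotate_crank_by(-7°): θ ← -34° -7° = -41°
rotate_crank_by(-17°): θ ← -41° -17° = -58°
rotate_crank_by(-12°): θ ← -58° -12° = -70°
rotate_crank_by(-20°): θ ← -70° -20° = -90°
crank pin P = (r cos θ, r sin θ) = (0.000000, -27.000000)
h = r sin θ − e = -27.000000 − 1 = -28.000000
sin φ = h / L = -28.000000 / 153 = -0.18300654
φ = arcsin(-0.18300654) = -10.544931°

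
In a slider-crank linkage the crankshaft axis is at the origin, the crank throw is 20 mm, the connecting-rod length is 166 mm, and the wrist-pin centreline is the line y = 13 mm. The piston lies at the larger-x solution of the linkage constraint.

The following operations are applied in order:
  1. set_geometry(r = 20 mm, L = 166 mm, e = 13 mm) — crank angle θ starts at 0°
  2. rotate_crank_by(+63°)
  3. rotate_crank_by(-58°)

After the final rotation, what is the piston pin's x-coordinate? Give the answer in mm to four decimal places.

185.5418

set_geometry: r = 20 mm, L = 166 mm, e = 13 mm; θ ← 0°
rotate_crank_by(+63°): θ ← 0° +63° = 63°
rotate_crank_by(-58°): θ ← 63° -58° = 5°
crank pin P = (r cos θ, r sin θ) = (19.923894, 1.743115)
h = r sin θ − e = 1.743115 − 13 = -11.256885
x = r cos θ + √(L² − h²) = 19.923894 + √(27556.0 − 126.7175) = 19.923894 + 165.617881 = 185.541775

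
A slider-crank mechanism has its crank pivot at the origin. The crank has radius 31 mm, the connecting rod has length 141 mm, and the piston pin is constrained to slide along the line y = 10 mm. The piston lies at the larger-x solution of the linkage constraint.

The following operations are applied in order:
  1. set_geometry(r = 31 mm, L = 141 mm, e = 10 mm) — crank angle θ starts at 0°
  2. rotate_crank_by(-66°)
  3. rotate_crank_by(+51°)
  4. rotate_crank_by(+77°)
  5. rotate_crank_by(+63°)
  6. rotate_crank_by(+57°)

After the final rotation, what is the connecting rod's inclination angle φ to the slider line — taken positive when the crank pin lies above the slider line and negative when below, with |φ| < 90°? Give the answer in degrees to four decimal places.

set_geometry: r = 31 mm, L = 141 mm, e = 10 mm; θ ← 0°
rotate_crank_by(-66°): θ ← 0° -66° = -66°
rotate_crank_by(+51°): θ ← -66° +51° = -15°
rotate_crank_by(+77°): θ ← -15° +77° = 62°
rotate_crank_by(+63°): θ ← 62° +63° = 125°
rotate_crank_by(+57°): θ ← 125° +57° = 182°
crank pin P = (r cos θ, r sin θ) = (-30.981116, -1.081884)
h = r sin θ − e = -1.081884 − 10 = -11.081884
sin φ = h / L = -11.081884 / 141 = -0.07859492
φ = arcsin(-0.07859492) = -4.507807°

-4.5078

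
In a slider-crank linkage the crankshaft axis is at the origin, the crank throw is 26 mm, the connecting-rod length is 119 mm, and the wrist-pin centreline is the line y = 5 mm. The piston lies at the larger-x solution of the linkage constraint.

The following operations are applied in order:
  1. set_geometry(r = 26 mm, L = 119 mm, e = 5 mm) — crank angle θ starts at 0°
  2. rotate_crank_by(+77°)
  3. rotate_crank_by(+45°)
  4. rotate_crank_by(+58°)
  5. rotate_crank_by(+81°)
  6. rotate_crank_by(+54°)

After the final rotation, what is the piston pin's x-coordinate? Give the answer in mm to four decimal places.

135.0645

set_geometry: r = 26 mm, L = 119 mm, e = 5 mm; θ ← 0°
rotate_crank_by(+77°): θ ← 0° +77° = 77°
rotate_crank_by(+45°): θ ← 77° +45° = 122°
rotate_crank_by(+58°): θ ← 122° +58° = 180°
rotate_crank_by(+81°): θ ← 180° +81° = 261°
rotate_crank_by(+54°): θ ← 261° +54° = 315°
crank pin P = (r cos θ, r sin θ) = (18.384776, -18.384776)
h = r sin θ − e = -18.384776 − 5 = -23.384776
x = r cos θ + √(L² − h²) = 18.384776 + √(14161.0 − 546.8478) = 18.384776 + 116.679699 = 135.064476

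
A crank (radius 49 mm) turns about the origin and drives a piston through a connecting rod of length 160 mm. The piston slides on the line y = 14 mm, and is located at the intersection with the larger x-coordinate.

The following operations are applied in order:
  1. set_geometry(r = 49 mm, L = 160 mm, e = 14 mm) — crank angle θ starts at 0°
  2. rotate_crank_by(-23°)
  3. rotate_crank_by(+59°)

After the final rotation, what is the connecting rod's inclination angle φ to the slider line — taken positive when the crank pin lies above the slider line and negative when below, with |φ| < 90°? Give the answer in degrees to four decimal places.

set_geometry: r = 49 mm, L = 160 mm, e = 14 mm; θ ← 0°
rotate_crank_by(-23°): θ ← 0° -23° = -23°
rotate_crank_by(+59°): θ ← -23° +59° = 36°
crank pin P = (r cos θ, r sin θ) = (39.641833, 28.801477)
h = r sin θ − e = 28.801477 − 14 = 14.801477
sin φ = h / L = 14.801477 / 160 = 0.09250923
φ = arcsin(0.09250923) = 5.307978°

5.3080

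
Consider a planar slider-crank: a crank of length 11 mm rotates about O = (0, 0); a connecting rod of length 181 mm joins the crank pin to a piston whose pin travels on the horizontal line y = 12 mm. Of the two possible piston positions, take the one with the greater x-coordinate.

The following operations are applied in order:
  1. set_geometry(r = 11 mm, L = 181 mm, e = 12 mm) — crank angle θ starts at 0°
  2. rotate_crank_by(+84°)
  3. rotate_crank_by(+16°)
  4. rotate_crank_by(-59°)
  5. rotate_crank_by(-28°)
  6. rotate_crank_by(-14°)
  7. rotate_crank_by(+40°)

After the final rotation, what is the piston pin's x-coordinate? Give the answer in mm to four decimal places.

set_geometry: r = 11 mm, L = 181 mm, e = 12 mm; θ ← 0°
rotate_crank_by(+84°): θ ← 0° +84° = 84°
rotate_crank_by(+16°): θ ← 84° +16° = 100°
rotate_crank_by(-59°): θ ← 100° -59° = 41°
rotate_crank_by(-28°): θ ← 41° -28° = 13°
rotate_crank_by(-14°): θ ← 13° -14° = -1°
rotate_crank_by(+40°): θ ← -1° +40° = 39°
crank pin P = (r cos θ, r sin θ) = (8.548606, 6.922524)
h = r sin θ − e = 6.922524 − 12 = -5.077476
x = r cos θ + √(L² − h²) = 8.548606 + √(32761.0 − 25.7808) = 8.548606 + 180.928768 = 189.477374

189.4774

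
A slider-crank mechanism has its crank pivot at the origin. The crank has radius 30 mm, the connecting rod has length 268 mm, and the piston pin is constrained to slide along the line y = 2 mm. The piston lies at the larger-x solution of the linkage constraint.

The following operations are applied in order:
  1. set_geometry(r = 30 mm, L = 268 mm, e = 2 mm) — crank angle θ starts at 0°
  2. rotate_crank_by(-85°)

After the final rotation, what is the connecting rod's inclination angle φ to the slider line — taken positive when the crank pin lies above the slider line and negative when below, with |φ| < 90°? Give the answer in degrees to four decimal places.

-6.8331

set_geometry: r = 30 mm, L = 268 mm, e = 2 mm; θ ← 0°
rotate_crank_by(-85°): θ ← 0° -85° = -85°
crank pin P = (r cos θ, r sin θ) = (2.614672, -29.885841)
h = r sin θ − e = -29.885841 − 2 = -31.885841
sin φ = h / L = -31.885841 / 268 = -0.11897702
φ = arcsin(-0.11897702) = -6.833067°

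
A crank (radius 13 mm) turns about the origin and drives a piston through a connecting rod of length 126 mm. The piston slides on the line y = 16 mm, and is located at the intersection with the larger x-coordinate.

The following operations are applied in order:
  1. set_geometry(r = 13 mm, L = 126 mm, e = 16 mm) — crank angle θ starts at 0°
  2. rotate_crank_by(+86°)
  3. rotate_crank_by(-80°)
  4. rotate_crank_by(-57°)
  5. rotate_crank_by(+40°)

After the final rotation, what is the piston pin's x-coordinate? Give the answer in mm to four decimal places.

137.3985

set_geometry: r = 13 mm, L = 126 mm, e = 16 mm; θ ← 0°
rotate_crank_by(+86°): θ ← 0° +86° = 86°
rotate_crank_by(-80°): θ ← 86° -80° = 6°
rotate_crank_by(-57°): θ ← 6° -57° = -51°
rotate_crank_by(+40°): θ ← -51° +40° = -11°
crank pin P = (r cos θ, r sin θ) = (12.761153, -2.480517)
h = r sin θ − e = -2.480517 − 16 = -18.480517
x = r cos θ + √(L² − h²) = 12.761153 + √(15876.0 − 341.5295) = 12.761153 + 124.637356 = 137.398509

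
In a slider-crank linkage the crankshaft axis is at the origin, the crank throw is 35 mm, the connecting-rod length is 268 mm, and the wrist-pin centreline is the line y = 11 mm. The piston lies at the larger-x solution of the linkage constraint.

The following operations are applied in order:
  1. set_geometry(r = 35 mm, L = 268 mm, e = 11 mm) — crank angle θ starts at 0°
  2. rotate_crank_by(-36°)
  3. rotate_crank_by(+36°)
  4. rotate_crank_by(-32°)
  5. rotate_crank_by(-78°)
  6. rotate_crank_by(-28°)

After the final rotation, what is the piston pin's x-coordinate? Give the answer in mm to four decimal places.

set_geometry: r = 35 mm, L = 268 mm, e = 11 mm; θ ← 0°
rotate_crank_by(-36°): θ ← 0° -36° = -36°
rotate_crank_by(+36°): θ ← -36° +36° = 0°
rotate_crank_by(-32°): θ ← 0° -32° = -32°
rotate_crank_by(-78°): θ ← -32° -78° = -110°
rotate_crank_by(-28°): θ ← -110° -28° = -138°
crank pin P = (r cos θ, r sin θ) = (-26.010069, -23.419571)
h = r sin θ − e = -23.419571 − 11 = -34.419571
x = r cos θ + √(L² − h²) = -26.010069 + √(71824.0 − 1184.7069) = -26.010069 + 265.780536 = 239.770467

239.7705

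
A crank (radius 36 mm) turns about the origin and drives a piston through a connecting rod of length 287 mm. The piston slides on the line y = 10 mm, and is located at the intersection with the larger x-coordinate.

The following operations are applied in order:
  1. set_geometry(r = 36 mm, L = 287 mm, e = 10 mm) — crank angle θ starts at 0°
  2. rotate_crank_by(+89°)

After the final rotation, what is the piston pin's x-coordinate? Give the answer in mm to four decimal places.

set_geometry: r = 36 mm, L = 287 mm, e = 10 mm; θ ← 0°
rotate_crank_by(+89°): θ ← 0° +89° = 89°
crank pin P = (r cos θ, r sin θ) = (0.628287, 35.994517)
h = r sin θ − e = 35.994517 − 10 = 25.994517
x = r cos θ + √(L² − h²) = 0.628287 + √(82369.0 − 675.7149) = 0.628287 + 285.820372 = 286.448659

286.4487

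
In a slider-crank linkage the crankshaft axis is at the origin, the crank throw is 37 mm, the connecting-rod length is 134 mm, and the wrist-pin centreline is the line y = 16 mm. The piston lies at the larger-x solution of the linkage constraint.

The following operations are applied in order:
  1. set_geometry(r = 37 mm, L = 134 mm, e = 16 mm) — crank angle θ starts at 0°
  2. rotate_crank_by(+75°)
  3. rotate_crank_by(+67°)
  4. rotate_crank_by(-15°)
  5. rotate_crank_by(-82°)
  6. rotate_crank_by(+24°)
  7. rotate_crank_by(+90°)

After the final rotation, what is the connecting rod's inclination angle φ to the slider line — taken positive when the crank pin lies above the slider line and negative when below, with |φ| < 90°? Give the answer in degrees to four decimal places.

set_geometry: r = 37 mm, L = 134 mm, e = 16 mm; θ ← 0°
rotate_crank_by(+75°): θ ← 0° +75° = 75°
rotate_crank_by(+67°): θ ← 75° +67° = 142°
rotate_crank_by(-15°): θ ← 142° -15° = 127°
rotate_crank_by(-82°): θ ← 127° -82° = 45°
rotate_crank_by(+24°): θ ← 45° +24° = 69°
rotate_crank_by(+90°): θ ← 69° +90° = 159°
crank pin P = (r cos θ, r sin θ) = (-34.542476, 13.259614)
h = r sin θ − e = 13.259614 − 16 = -2.740386
sin φ = h / L = -2.740386 / 134 = -0.02045064
φ = arcsin(-0.02045064) = -1.171817°

-1.1718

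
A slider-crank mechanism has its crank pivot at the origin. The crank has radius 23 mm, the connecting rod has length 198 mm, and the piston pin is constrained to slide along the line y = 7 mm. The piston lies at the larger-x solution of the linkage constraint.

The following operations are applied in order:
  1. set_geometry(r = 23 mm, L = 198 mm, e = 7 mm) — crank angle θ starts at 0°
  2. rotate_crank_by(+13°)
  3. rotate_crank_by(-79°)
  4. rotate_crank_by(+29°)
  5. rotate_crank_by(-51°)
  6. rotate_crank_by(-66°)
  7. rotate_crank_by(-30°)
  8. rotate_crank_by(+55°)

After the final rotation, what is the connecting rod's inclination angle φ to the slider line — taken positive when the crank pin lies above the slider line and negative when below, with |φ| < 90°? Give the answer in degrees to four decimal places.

set_geometry: r = 23 mm, L = 198 mm, e = 7 mm; θ ← 0°
rotate_crank_by(+13°): θ ← 0° +13° = 13°
rotate_crank_by(-79°): θ ← 13° -79° = -66°
rotate_crank_by(+29°): θ ← -66° +29° = -37°
rotate_crank_by(-51°): θ ← -37° -51° = -88°
rotate_crank_by(-66°): θ ← -88° -66° = -154°
rotate_crank_by(-30°): θ ← -154° -30° = -184°
rotate_crank_by(+55°): θ ← -184° +55° = -129°
crank pin P = (r cos θ, r sin θ) = (-14.474369, -17.874357)
h = r sin θ − e = -17.874357 − 7 = -24.874357
sin φ = h / L = -24.874357 / 198 = -0.12562807
φ = arcsin(-0.12562807) = -7.217027°

-7.2170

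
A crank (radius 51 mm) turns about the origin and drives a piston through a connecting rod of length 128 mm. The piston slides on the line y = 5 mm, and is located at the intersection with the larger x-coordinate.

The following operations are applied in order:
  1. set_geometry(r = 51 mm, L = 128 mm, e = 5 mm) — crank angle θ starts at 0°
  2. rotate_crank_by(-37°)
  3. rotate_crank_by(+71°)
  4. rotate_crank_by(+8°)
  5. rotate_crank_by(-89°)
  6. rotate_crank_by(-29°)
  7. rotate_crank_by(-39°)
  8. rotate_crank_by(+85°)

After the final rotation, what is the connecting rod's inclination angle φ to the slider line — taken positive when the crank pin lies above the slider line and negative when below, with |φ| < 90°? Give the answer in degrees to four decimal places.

-13.7851

set_geometry: r = 51 mm, L = 128 mm, e = 5 mm; θ ← 0°
rotate_crank_by(-37°): θ ← 0° -37° = -37°
rotate_crank_by(+71°): θ ← -37° +71° = 34°
rotate_crank_by(+8°): θ ← 34° +8° = 42°
rotate_crank_by(-89°): θ ← 42° -89° = -47°
rotate_crank_by(-29°): θ ← -47° -29° = -76°
rotate_crank_by(-39°): θ ← -76° -39° = -115°
rotate_crank_by(+85°): θ ← -115° +85° = -30°
crank pin P = (r cos θ, r sin θ) = (44.167296, -25.500000)
h = r sin θ − e = -25.500000 − 5 = -30.500000
sin φ = h / L = -30.500000 / 128 = -0.23828125
φ = arcsin(-0.23828125) = -13.785121°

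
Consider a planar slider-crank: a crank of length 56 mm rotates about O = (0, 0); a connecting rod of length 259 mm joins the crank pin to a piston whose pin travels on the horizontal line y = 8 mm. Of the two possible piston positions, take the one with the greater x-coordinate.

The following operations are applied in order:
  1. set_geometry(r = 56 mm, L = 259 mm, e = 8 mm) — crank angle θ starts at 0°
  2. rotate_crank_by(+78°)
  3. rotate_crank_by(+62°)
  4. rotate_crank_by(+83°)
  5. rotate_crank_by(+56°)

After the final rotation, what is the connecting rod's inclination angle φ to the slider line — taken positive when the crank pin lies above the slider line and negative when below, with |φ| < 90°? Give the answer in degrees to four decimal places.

set_geometry: r = 56 mm, L = 259 mm, e = 8 mm; θ ← 0°
rotate_crank_by(+78°): θ ← 0° +78° = 78°
rotate_crank_by(+62°): θ ← 78° +62° = 140°
rotate_crank_by(+83°): θ ← 140° +83° = 223°
rotate_crank_by(+56°): θ ← 223° +56° = 279°
crank pin P = (r cos θ, r sin θ) = (8.760330, -55.310547)
h = r sin θ − e = -55.310547 − 8 = -63.310547
sin φ = h / L = -63.310547 / 259 = -0.24444227
φ = arcsin(-0.24444227) = -14.148876°

-14.1489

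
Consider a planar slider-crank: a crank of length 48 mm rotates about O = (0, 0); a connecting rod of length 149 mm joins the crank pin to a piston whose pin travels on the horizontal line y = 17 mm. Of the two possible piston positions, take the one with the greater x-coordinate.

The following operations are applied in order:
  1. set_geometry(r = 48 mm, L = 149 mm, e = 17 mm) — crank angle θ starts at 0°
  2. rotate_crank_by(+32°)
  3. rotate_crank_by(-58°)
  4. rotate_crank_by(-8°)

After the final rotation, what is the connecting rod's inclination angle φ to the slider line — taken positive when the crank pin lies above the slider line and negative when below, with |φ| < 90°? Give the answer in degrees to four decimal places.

set_geometry: r = 48 mm, L = 149 mm, e = 17 mm; θ ← 0°
rotate_crank_by(+32°): θ ← 0° +32° = 32°
rotate_crank_by(-58°): θ ← 32° -58° = -26°
rotate_crank_by(-8°): θ ← -26° -8° = -34°
crank pin P = (r cos θ, r sin θ) = (39.793803, -26.841259)
h = r sin θ − e = -26.841259 − 17 = -43.841259
sin φ = h / L = -43.841259 / 149 = -0.29423664
φ = arcsin(-0.29423664) = -17.111769°

-17.1118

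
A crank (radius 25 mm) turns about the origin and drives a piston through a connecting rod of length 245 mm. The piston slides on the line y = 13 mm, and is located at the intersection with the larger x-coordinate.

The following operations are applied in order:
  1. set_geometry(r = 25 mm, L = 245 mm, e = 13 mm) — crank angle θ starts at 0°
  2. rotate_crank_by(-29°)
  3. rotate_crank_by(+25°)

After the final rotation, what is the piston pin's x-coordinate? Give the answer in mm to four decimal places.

set_geometry: r = 25 mm, L = 245 mm, e = 13 mm; θ ← 0°
rotate_crank_by(-29°): θ ← 0° -29° = -29°
rotate_crank_by(+25°): θ ← -29° +25° = -4°
crank pin P = (r cos θ, r sin θ) = (24.939101, -1.743912)
h = r sin θ − e = -1.743912 − 13 = -14.743912
x = r cos θ + √(L² − h²) = 24.939101 + √(60025.0 − 217.3829) = 24.939101 + 244.555959 = 269.495060

269.4951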